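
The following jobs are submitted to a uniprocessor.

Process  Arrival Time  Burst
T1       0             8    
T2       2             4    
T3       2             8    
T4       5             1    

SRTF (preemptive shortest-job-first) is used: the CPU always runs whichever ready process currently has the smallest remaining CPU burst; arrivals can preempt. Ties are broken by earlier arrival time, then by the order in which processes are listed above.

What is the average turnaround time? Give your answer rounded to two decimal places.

Schedule: | T1 0-2 | T2 2-6 | T4 6-7 | T1 7-13 | T3 13-21 |
Completion: T1=13  T2=6  T3=21  T4=7
Turnaround (C−A): T1=13  T2=4  T3=19  T4=2
Turnaround times: T1=13, T2=4, T3=19, T4=2
Average turnaround = (13+4+19+2) / 4 = 38/4 = 9.50

9.50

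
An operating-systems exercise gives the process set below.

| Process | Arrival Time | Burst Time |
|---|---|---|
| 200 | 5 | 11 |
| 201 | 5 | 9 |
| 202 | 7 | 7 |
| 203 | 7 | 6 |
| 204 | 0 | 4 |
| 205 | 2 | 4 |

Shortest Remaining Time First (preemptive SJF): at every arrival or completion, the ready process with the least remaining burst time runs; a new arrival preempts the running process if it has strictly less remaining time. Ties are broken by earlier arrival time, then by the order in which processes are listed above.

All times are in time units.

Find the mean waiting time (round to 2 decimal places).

Timeline: | 204 0-4 | 205 4-8 | 203 8-14 | 202 14-21 | 201 21-30 | 200 30-41 |
Completion: 200=41  201=30  202=21  203=14  204=4  205=8
Turnaround (C−A): 200=36  201=25  202=14  203=7  204=4  205=6
Waiting times: 200=25, 201=16, 202=7, 203=1, 204=0, 205=2
Average waiting = (25+16+7+1+0+2) / 6 = 51/6 = 8.50

8.50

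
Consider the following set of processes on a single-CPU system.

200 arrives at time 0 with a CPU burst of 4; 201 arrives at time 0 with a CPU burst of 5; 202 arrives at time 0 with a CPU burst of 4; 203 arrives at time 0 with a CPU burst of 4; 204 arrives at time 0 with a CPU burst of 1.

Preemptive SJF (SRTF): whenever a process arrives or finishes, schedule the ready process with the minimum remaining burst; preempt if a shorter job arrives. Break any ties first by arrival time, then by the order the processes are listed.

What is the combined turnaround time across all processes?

46

Gantt: | 204 0-1 | 200 1-5 | 202 5-9 | 203 9-13 | 201 13-18 |
Completion: 200=5  201=18  202=9  203=13  204=1
Turnaround (C−A): 200=5  201=18  202=9  203=13  204=1
Turnaround = completion − arrival: 200=5, 201=18, 202=9, 203=13, 204=1
Total turnaround = 5 + 18 + 9 + 13 + 1 = 46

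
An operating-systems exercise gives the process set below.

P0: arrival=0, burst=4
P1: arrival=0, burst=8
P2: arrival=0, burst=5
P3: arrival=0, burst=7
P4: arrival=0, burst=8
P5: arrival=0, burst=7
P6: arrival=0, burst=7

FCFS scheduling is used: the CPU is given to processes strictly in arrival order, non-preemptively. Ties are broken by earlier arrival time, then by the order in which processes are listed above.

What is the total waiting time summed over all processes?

Timeline: | P0 0-4 | P1 4-12 | P2 12-17 | P3 17-24 | P4 24-32 | P5 32-39 | P6 39-46 |
Completion: P0=4  P1=12  P2=17  P3=24  P4=32  P5=39  P6=46
Turnaround (C−A): P0=4  P1=12  P2=17  P3=24  P4=32  P5=39  P6=46
Waiting = turnaround − burst: P0=0, P1=4, P2=12, P3=17, P4=24, P5=32, P6=39
Total waiting = 0 + 4 + 12 + 17 + 24 + 32 + 39 = 128

128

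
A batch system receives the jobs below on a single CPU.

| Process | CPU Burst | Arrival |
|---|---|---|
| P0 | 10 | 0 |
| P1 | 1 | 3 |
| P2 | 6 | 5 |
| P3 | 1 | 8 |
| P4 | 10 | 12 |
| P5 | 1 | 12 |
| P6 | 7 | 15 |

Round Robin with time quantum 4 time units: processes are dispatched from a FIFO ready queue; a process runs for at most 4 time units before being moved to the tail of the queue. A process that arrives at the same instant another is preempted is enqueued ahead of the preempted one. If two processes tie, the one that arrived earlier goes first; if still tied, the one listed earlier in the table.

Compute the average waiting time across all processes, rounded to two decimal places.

Timeline: | P0 0-4 | P1 4-5 | P0 5-9 | P2 9-13 | P3 13-14 | P0 14-16 | P4 16-20 | P5 20-21 | P2 21-23 | P6 23-27 | P4 27-31 | P6 31-34 | P4 34-36 |
Completion: P0=16  P1=5  P2=23  P3=14  P4=36  P5=21  P6=34
Waiting times: P0=6, P1=1, P2=12, P3=5, P4=14, P5=8, P6=12
Average waiting = (6+1+12+5+14+8+12) / 7 = 58/7 = 8.29

8.29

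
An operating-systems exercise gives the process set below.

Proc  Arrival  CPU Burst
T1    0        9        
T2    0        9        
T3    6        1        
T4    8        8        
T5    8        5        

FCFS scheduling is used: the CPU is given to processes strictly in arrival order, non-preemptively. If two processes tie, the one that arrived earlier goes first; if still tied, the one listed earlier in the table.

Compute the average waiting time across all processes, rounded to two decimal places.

10.20

Timeline: | T1 0-9 | T2 9-18 | T3 18-19 | T4 19-27 | T5 27-32 |
Completion: T1=9  T2=18  T3=19  T4=27  T5=32
Waiting times: T1=0, T2=9, T3=12, T4=11, T5=19
Average waiting = (0+9+12+11+19) / 5 = 51/5 = 10.20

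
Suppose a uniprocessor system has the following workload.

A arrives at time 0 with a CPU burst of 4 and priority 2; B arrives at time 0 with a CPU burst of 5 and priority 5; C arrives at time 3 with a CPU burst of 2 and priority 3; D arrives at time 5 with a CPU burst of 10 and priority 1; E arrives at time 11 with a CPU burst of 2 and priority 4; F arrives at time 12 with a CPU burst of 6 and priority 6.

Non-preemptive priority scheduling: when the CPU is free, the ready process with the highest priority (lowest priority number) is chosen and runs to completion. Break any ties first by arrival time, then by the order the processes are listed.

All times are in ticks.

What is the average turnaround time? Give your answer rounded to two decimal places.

Timeline: | A 0-4 | C 4-6 | D 6-16 | E 16-18 | B 18-23 | F 23-29 |
Completion: A=4  B=23  C=6  D=16  E=18  F=29
Turnaround times: A=4, B=23, C=3, D=11, E=7, F=17
Average turnaround = (4+23+3+11+7+17) / 6 = 65/6 = 10.83

10.83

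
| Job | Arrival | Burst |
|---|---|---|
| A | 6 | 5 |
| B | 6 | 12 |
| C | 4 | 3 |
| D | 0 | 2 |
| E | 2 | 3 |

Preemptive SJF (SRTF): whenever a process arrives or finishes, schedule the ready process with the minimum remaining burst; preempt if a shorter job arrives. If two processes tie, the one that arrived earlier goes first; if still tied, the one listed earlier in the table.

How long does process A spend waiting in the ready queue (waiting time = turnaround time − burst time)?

2

Timeline: | D 0-2 | E 2-5 | C 5-8 | A 8-13 | B 13-25 |
Completion: A=13  B=25  C=8  D=2  E=5
Waiting(A) = turnaround − burst = 7 − 5 = 2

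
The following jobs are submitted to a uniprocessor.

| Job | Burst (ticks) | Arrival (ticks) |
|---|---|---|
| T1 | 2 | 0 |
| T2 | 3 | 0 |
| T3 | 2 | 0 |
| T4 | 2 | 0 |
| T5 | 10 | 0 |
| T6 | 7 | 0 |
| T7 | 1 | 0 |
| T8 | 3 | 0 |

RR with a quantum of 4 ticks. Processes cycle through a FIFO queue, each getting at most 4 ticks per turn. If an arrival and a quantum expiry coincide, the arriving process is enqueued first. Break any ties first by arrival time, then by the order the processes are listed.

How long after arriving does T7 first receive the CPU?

Timeline: | T1 0-2 | T2 2-5 | T3 5-7 | T4 7-9 | T5 9-13 | T6 13-17 | T7 17-18 | T8 18-21 | T5 21-25 | T6 25-28 | T5 28-30 |
Completion: T1=2  T2=5  T3=7  T4=9  T5=30  T6=28  T7=18  T8=21
Response(T7) = first start − arrival = 17 − 0 = 17

17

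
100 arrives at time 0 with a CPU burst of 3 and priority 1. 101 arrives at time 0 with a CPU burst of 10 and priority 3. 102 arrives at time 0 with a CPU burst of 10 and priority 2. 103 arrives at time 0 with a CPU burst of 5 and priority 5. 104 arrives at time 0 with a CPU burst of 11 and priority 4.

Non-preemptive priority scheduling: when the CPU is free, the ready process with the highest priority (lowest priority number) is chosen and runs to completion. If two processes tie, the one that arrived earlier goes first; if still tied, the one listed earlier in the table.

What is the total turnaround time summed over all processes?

112

Gantt: | 100 0-3 | 102 3-13 | 101 13-23 | 104 23-34 | 103 34-39 |
Completion: 100=3  101=23  102=13  103=39  104=34
Turnaround (C−A): 100=3  101=23  102=13  103=39  104=34
Turnaround = completion − arrival: 100=3, 101=23, 102=13, 103=39, 104=34
Total turnaround = 3 + 23 + 13 + 39 + 34 = 112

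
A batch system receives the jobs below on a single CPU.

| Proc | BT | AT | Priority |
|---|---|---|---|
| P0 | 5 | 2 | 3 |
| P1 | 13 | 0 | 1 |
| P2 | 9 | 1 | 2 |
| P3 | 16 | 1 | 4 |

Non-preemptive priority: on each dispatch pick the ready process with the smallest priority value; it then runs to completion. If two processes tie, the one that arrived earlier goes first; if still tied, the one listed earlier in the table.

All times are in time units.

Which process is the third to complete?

P0

Gantt: | P1 0-13 | P2 13-22 | P0 22-27 | P3 27-43 |
Completion: P0=27  P1=13  P2=22  P3=43
Turnaround (C−A): P0=25  P1=13  P2=21  P3=42
Finish order: P1 → P2 → P0 → P3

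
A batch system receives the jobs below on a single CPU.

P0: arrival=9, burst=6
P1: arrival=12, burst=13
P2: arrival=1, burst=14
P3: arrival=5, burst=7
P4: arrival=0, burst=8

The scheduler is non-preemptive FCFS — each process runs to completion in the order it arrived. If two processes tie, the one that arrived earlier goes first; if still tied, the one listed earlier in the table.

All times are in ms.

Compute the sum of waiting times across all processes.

67

Gantt: | P4 0-8 | P2 8-22 | P3 22-29 | P0 29-35 | P1 35-48 |
Completion: P0=35  P1=48  P2=22  P3=29  P4=8
Turnaround (C−A): P0=26  P1=36  P2=21  P3=24  P4=8
Waiting = turnaround − burst: P0=20, P1=23, P2=7, P3=17, P4=0
Total waiting = 20 + 23 + 7 + 17 + 0 = 67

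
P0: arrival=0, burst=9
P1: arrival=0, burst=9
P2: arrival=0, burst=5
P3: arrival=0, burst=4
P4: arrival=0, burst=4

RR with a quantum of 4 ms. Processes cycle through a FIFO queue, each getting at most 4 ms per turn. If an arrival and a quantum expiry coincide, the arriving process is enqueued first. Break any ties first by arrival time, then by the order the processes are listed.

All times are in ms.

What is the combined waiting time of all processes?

Gantt: | P0 0-4 | P1 4-8 | P2 8-12 | P3 12-16 | P4 16-20 | P0 20-24 | P1 24-28 | P2 28-29 | P0 29-30 | P1 30-31 |
Completion: P0=30  P1=31  P2=29  P3=16  P4=20
Turnaround (C−A): P0=30  P1=31  P2=29  P3=16  P4=20
Waiting = turnaround − burst: P0=21, P1=22, P2=24, P3=12, P4=16
Total waiting = 21 + 22 + 24 + 12 + 16 = 95

95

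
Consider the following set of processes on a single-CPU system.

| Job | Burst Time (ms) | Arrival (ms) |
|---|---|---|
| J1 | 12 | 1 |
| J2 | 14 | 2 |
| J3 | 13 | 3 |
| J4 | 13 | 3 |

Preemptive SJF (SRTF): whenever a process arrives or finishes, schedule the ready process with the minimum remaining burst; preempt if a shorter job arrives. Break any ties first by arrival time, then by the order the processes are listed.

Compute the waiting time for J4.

23

Schedule: | idle 0-1 | J1 1-13 | J3 13-26 | J4 26-39 | J2 39-53 |
Completion: J1=13  J2=53  J3=26  J4=39
Waiting(J4) = turnaround − burst = 36 − 13 = 23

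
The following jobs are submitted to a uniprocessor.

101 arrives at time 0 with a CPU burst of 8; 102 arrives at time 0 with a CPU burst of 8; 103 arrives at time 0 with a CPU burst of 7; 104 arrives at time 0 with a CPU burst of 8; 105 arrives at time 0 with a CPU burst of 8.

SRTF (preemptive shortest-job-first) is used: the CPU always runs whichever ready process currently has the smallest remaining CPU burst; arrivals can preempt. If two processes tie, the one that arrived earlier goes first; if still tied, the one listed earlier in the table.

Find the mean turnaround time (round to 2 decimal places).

Gantt: | 103 0-7 | 101 7-15 | 102 15-23 | 104 23-31 | 105 31-39 |
Completion: 101=15  102=23  103=7  104=31  105=39
Turnaround times: 101=15, 102=23, 103=7, 104=31, 105=39
Average turnaround = (15+23+7+31+39) / 5 = 115/5 = 23.00

23.00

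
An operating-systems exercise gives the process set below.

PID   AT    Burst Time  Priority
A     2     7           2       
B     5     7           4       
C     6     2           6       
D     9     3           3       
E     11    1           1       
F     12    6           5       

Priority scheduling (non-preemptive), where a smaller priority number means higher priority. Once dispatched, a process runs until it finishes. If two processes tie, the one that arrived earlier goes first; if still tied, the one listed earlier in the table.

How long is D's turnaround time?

Gantt: | idle 0-2 | A 2-9 | D 9-12 | E 12-13 | B 13-20 | F 20-26 | C 26-28 |
Completion: A=9  B=20  C=28  D=12  E=13  F=26
Turnaround (C−A): A=7  B=15  C=22  D=3  E=2  F=14
Turnaround(D) = completion − arrival = 12 − 9 = 3

3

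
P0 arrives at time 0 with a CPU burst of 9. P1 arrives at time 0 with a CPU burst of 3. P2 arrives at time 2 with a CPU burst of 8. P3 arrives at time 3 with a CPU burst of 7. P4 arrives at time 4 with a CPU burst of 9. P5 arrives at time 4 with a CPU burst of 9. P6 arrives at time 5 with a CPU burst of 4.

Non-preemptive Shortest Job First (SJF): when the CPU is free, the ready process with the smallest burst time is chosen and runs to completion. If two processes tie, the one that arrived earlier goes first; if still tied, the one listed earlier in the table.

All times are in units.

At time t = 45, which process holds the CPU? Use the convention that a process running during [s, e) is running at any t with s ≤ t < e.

P5

Gantt: | P1 0-3 | P3 3-10 | P6 10-14 | P2 14-22 | P0 22-31 | P4 31-40 | P5 40-49 |
Completion: P0=31  P1=3  P2=22  P3=10  P4=40  P5=49  P6=14
Turnaround (C−A): P0=31  P1=3  P2=20  P3=7  P4=36  P5=45  P6=9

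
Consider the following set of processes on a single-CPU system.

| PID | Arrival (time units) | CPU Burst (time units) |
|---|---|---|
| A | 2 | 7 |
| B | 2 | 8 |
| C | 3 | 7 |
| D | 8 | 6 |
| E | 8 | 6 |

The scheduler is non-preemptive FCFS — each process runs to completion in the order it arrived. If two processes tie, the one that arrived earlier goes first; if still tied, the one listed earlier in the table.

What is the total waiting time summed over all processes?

59

Schedule: | idle 0-2 | A 2-9 | B 9-17 | C 17-24 | D 24-30 | E 30-36 |
Completion: A=9  B=17  C=24  D=30  E=36
Turnaround (C−A): A=7  B=15  C=21  D=22  E=28
Waiting = turnaround − burst: A=0, B=7, C=14, D=16, E=22
Total waiting = 0 + 7 + 14 + 16 + 22 = 59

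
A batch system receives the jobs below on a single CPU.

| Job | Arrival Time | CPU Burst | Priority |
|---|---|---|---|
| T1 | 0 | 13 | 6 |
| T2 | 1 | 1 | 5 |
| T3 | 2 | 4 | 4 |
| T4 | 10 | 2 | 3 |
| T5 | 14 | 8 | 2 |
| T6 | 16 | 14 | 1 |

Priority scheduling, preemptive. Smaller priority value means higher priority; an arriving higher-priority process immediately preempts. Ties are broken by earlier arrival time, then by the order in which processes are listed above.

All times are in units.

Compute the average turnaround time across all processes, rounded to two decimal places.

14.17

Schedule: | T1 0-1 | T2 1-2 | T3 2-6 | T1 6-10 | T4 10-12 | T1 12-14 | T5 14-16 | T6 16-30 | T5 30-36 | T1 36-42 |
Completion: T1=42  T2=2  T3=6  T4=12  T5=36  T6=30
Turnaround (C−A): T1=42  T2=1  T3=4  T4=2  T5=22  T6=14
Turnaround times: T1=42, T2=1, T3=4, T4=2, T5=22, T6=14
Average turnaround = (42+1+4+2+22+14) / 6 = 85/6 = 14.17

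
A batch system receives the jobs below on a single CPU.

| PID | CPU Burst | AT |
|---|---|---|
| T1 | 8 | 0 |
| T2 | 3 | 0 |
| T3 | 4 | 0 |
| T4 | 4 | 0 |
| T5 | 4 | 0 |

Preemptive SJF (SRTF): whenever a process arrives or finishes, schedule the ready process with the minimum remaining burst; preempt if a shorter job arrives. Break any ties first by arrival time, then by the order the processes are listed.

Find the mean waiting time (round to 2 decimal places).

Gantt: | T2 0-3 | T3 3-7 | T4 7-11 | T5 11-15 | T1 15-23 |
Completion: T1=23  T2=3  T3=7  T4=11  T5=15
Waiting times: T1=15, T2=0, T3=3, T4=7, T5=11
Average waiting = (15+0+3+7+11) / 5 = 36/5 = 7.20

7.20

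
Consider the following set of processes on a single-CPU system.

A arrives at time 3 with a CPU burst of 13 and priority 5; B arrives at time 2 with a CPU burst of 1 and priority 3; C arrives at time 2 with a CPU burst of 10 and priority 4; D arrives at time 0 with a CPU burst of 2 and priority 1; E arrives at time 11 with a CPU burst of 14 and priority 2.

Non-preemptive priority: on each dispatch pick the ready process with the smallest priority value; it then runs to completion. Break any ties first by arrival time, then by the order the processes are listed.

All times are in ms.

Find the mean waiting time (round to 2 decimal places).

Schedule: | D 0-2 | B 2-3 | C 3-13 | E 13-27 | A 27-40 |
Completion: A=40  B=3  C=13  D=2  E=27
Turnaround (C−A): A=37  B=1  C=11  D=2  E=16
Waiting times: A=24, B=0, C=1, D=0, E=2
Average waiting = (24+0+1+0+2) / 5 = 27/5 = 5.40

5.40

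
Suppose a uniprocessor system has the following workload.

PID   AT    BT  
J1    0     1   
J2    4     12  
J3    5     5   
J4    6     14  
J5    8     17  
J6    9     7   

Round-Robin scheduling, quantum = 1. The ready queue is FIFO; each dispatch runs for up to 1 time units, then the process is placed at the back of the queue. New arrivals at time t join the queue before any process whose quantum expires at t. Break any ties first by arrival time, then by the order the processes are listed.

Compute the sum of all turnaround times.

Schedule: | J1 0-1 | idle 1-4 | J2 4-5 | J3 5-6 | J2 6-7 | J4 7-8 | J3 8-9 | J2 9-10 | J5 10-11 | J4 11-12 | J6 12-13 | J3 13-14 | J2 14-15 | J5 15-16 | J4 16-17 | J6 17-18 | J3 18-19 | J2 19-20 | J5 20-21 | J4 21-22 | J6 22-23 | J3 23-24 | J2 24-25 | J5 25-26 | J4 26-27 | J6 27-28 | J2 28-29 | J5 29-30 | J4 30-31 | J6 31-32 | J2 32-33 | J5 33-34 | J4 34-35 | J6 35-36 | J2 36-37 | J5 37-38 | J4 38-39 | J6 39-40 | J2 40-41 | J5 41-42 | J4 42-43 | J2 43-44 | J5 44-45 | J4 45-46 | J2 46-47 | J5 47-48 | J4 48-49 | J5 49-50 | J4 50-51 | J5 51-52 | J4 52-53 | J5 53-54 | J4 54-55 | J5 55-59 |
Completion: J1=1  J2=47  J3=24  J4=55  J5=59  J6=40
Turnaround (C−A): J1=1  J2=43  J3=19  J4=49  J5=51  J6=31
Turnaround = completion − arrival: J1=1, J2=43, J3=19, J4=49, J5=51, J6=31
Total turnaround = 1 + 43 + 19 + 49 + 51 + 31 = 194

194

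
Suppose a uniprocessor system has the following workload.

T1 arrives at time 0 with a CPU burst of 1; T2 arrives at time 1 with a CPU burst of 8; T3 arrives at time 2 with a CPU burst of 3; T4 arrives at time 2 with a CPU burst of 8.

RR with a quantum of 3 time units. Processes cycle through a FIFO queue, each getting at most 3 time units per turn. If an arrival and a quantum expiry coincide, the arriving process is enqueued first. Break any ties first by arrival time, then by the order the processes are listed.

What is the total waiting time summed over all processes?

Timeline: | T1 0-1 | T2 1-4 | T3 4-7 | T4 7-10 | T2 10-13 | T4 13-16 | T2 16-18 | T4 18-20 |
Completion: T1=1  T2=18  T3=7  T4=20
Turnaround (C−A): T1=1  T2=17  T3=5  T4=18
Waiting = turnaround − burst: T1=0, T2=9, T3=2, T4=10
Total waiting = 0 + 9 + 2 + 10 = 21

21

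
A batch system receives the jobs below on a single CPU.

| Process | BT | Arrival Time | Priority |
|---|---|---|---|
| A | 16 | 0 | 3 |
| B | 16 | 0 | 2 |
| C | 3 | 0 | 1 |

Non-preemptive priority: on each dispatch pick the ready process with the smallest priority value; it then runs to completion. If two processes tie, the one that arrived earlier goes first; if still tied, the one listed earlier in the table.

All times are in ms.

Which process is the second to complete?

B

Timeline: | C 0-3 | B 3-19 | A 19-35 |
Completion: A=35  B=19  C=3
Turnaround (C−A): A=35  B=19  C=3
Finish order: C → B → A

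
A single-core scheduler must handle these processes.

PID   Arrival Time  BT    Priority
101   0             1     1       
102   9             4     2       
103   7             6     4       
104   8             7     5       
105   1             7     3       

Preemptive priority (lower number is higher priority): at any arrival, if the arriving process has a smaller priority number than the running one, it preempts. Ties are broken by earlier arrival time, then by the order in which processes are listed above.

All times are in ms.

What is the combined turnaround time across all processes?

40

Schedule: | 101 0-1 | 105 1-8 | 103 8-9 | 102 9-13 | 103 13-18 | 104 18-25 |
Completion: 101=1  102=13  103=18  104=25  105=8
Turnaround (C−A): 101=1  102=4  103=11  104=17  105=7
Turnaround = completion − arrival: 101=1, 102=4, 103=11, 104=17, 105=7
Total turnaround = 1 + 4 + 11 + 17 + 7 = 40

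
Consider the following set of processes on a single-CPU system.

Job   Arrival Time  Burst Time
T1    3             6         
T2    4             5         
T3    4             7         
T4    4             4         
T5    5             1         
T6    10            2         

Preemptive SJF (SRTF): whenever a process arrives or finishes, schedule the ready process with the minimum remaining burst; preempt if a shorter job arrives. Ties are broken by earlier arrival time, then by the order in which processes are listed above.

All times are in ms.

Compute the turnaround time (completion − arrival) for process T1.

13

Gantt: | idle 0-3 | T1 3-4 | T4 4-5 | T5 5-6 | T4 6-9 | T1 9-10 | T6 10-12 | T1 12-16 | T2 16-21 | T3 21-28 |
Completion: T1=16  T2=21  T3=28  T4=9  T5=6  T6=12
Turnaround(T1) = completion − arrival = 16 − 3 = 13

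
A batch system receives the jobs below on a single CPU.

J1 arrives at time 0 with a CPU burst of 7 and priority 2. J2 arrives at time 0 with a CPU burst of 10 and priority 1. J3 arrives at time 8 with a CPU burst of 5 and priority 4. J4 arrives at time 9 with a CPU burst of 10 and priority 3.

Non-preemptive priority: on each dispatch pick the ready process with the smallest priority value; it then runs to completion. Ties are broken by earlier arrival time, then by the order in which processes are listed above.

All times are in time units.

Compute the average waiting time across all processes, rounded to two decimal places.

9.25

Schedule: | J2 0-10 | J1 10-17 | J4 17-27 | J3 27-32 |
Completion: J1=17  J2=10  J3=32  J4=27
Turnaround (C−A): J1=17  J2=10  J3=24  J4=18
Waiting times: J1=10, J2=0, J3=19, J4=8
Average waiting = (10+0+19+8) / 4 = 37/4 = 9.25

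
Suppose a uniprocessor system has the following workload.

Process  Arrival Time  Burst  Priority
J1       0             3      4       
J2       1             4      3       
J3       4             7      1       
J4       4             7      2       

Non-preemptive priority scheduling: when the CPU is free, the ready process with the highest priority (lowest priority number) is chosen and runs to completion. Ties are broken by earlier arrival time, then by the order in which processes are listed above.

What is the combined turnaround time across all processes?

36

Schedule: | J1 0-3 | J2 3-7 | J3 7-14 | J4 14-21 |
Completion: J1=3  J2=7  J3=14  J4=21
Turnaround (C−A): J1=3  J2=6  J3=10  J4=17
Turnaround = completion − arrival: J1=3, J2=6, J3=10, J4=17
Total turnaround = 3 + 6 + 10 + 17 = 36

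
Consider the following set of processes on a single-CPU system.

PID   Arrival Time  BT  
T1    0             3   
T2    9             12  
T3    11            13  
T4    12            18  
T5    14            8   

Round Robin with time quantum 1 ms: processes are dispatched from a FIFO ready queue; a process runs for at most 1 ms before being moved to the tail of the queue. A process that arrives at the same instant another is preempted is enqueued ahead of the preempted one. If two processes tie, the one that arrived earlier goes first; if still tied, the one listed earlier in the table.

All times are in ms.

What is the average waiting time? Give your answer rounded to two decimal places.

Gantt: | T1 0-3 | idle 3-9 | T2 9-11 | T3 11-12 | T2 12-13 | T4 13-14 | T3 14-15 | T2 15-16 | T5 16-17 | T4 17-18 | T3 18-19 | T2 19-20 | T5 20-21 | T4 21-22 | T3 22-23 | T2 23-24 | T5 24-25 | T4 25-26 | T3 26-27 | T2 27-28 | T5 28-29 | T4 29-30 | T3 30-31 | T2 31-32 | T5 32-33 | T4 33-34 | T3 34-35 | T2 35-36 | T5 36-37 | T4 37-38 | T3 38-39 | T2 39-40 | T5 40-41 | T4 41-42 | T3 42-43 | T2 43-44 | T5 44-45 | T4 45-46 | T3 46-47 | T2 47-48 | T4 48-49 | T3 49-50 | T4 50-51 | T3 51-52 | T4 52-53 | T3 53-54 | T4 54-60 |
Completion: T1=3  T2=48  T3=54  T4=60  T5=45
Turnaround (C−A): T1=3  T2=39  T3=43  T4=48  T5=31
Waiting times: T1=0, T2=27, T3=30, T4=30, T5=23
Average waiting = (0+27+30+30+23) / 5 = 110/5 = 22.00

22.00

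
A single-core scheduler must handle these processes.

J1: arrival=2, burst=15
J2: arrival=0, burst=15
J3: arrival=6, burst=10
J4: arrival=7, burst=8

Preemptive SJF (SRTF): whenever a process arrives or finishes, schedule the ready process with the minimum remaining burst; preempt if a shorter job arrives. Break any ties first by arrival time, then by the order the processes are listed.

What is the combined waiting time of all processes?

56

Timeline: | J2 0-15 | J4 15-23 | J3 23-33 | J1 33-48 |
Completion: J1=48  J2=15  J3=33  J4=23
Turnaround (C−A): J1=46  J2=15  J3=27  J4=16
Waiting = turnaround − burst: J1=31, J2=0, J3=17, J4=8
Total waiting = 31 + 0 + 17 + 8 = 56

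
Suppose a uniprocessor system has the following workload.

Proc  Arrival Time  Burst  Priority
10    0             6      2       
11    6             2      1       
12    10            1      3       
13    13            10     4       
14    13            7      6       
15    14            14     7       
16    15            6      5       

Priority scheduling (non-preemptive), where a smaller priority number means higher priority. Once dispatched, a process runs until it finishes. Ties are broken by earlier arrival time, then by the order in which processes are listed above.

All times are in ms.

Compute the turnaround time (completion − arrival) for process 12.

Timeline: | 10 0-6 | 11 6-8 | idle 8-10 | 12 10-11 | idle 11-13 | 13 13-23 | 16 23-29 | 14 29-36 | 15 36-50 |
Completion: 10=6  11=8  12=11  13=23  14=36  15=50  16=29
Turnaround(12) = completion − arrival = 11 − 10 = 1

1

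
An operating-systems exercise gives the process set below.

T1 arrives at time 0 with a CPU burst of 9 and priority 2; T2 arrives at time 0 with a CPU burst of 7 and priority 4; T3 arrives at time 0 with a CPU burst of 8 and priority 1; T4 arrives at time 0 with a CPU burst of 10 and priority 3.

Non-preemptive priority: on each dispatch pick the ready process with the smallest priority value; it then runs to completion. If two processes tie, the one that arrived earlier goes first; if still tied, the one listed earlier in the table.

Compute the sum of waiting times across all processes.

52

Schedule: | T3 0-8 | T1 8-17 | T4 17-27 | T2 27-34 |
Completion: T1=17  T2=34  T3=8  T4=27
Waiting = turnaround − burst: T1=8, T2=27, T3=0, T4=17
Total waiting = 8 + 27 + 0 + 17 = 52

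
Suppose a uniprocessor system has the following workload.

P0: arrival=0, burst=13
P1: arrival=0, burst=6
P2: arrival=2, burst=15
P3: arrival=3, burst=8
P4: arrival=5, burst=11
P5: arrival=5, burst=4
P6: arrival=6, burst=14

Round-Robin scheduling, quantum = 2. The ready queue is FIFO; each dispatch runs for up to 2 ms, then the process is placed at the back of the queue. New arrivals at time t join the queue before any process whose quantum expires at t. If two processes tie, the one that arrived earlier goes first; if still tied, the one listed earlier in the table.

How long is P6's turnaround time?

64

Gantt: | P0 0-2 | P1 2-4 | P2 4-6 | P0 6-8 | P3 8-10 | P1 10-12 | P4 12-14 | P5 14-16 | P6 16-18 | P2 18-20 | P0 20-22 | P3 22-24 | P1 24-26 | P4 26-28 | P5 28-30 | P6 30-32 | P2 32-34 | P0 34-36 | P3 36-38 | P4 38-40 | P6 40-42 | P2 42-44 | P0 44-46 | P3 46-48 | P4 48-50 | P6 50-52 | P2 52-54 | P0 54-56 | P4 56-58 | P6 58-60 | P2 60-62 | P0 62-63 | P4 63-64 | P6 64-66 | P2 66-68 | P6 68-70 | P2 70-71 |
Completion: P0=63  P1=26  P2=71  P3=48  P4=64  P5=30  P6=70
Turnaround(P6) = completion − arrival = 70 − 6 = 64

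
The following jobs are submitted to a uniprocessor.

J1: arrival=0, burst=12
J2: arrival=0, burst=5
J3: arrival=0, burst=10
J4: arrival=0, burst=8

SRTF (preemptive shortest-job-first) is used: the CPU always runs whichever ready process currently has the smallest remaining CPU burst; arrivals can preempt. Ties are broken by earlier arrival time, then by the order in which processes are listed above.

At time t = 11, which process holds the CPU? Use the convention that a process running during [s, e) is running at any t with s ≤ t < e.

Schedule: | J2 0-5 | J4 5-13 | J3 13-23 | J1 23-35 |
Completion: J1=35  J2=5  J3=23  J4=13

J4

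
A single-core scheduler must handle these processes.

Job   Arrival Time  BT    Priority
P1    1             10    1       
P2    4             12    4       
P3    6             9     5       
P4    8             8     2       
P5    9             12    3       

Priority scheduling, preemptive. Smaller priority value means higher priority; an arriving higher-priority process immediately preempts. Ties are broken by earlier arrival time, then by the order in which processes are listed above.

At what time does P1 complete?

11

Timeline: | idle 0-1 | P1 1-11 | P4 11-19 | P5 19-31 | P2 31-43 | P3 43-52 |
Completion: P1=11  P2=43  P3=52  P4=19  P5=31
Turnaround (C−A): P1=10  P2=39  P3=46  P4=11  P5=22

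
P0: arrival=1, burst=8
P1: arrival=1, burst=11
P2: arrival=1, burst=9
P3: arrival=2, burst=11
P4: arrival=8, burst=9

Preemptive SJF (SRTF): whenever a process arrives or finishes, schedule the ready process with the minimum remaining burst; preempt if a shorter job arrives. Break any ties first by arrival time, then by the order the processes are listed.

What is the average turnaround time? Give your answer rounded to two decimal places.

Timeline: | idle 0-1 | P0 1-9 | P2 9-18 | P4 18-27 | P1 27-38 | P3 38-49 |
Completion: P0=9  P1=38  P2=18  P3=49  P4=27
Turnaround (C−A): P0=8  P1=37  P2=17  P3=47  P4=19
Turnaround times: P0=8, P1=37, P2=17, P3=47, P4=19
Average turnaround = (8+37+17+47+19) / 5 = 128/5 = 25.60

25.60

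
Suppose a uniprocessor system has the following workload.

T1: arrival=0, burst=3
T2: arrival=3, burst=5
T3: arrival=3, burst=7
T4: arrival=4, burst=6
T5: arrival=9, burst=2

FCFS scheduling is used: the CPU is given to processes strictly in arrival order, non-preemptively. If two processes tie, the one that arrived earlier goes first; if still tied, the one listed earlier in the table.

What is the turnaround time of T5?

Schedule: | T1 0-3 | T2 3-8 | T3 8-15 | T4 15-21 | T5 21-23 |
Completion: T1=3  T2=8  T3=15  T4=21  T5=23
Turnaround (C−A): T1=3  T2=5  T3=12  T4=17  T5=14
Turnaround(T5) = completion − arrival = 23 − 9 = 14

14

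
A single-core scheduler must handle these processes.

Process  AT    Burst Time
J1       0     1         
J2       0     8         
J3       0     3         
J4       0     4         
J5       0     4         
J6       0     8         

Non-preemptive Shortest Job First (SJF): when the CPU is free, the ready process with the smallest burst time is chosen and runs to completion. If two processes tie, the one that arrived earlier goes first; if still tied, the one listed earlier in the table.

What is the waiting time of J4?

Schedule: | J1 0-1 | J3 1-4 | J4 4-8 | J5 8-12 | J2 12-20 | J6 20-28 |
Completion: J1=1  J2=20  J3=4  J4=8  J5=12  J6=28
Turnaround (C−A): J1=1  J2=20  J3=4  J4=8  J5=12  J6=28
Waiting(J4) = turnaround − burst = 8 − 4 = 4

4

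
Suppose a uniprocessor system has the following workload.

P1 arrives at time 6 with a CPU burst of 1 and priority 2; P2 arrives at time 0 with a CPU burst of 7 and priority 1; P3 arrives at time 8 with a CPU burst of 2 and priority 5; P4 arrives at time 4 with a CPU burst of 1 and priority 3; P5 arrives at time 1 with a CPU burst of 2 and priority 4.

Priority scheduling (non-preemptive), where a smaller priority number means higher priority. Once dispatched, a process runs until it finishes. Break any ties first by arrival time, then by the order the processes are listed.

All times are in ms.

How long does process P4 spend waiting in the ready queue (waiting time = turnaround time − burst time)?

Timeline: | P2 0-7 | P1 7-8 | P4 8-9 | P5 9-11 | P3 11-13 |
Completion: P1=8  P2=7  P3=13  P4=9  P5=11
Turnaround (C−A): P1=2  P2=7  P3=5  P4=5  P5=10
Waiting(P4) = turnaround − burst = 5 − 1 = 4

4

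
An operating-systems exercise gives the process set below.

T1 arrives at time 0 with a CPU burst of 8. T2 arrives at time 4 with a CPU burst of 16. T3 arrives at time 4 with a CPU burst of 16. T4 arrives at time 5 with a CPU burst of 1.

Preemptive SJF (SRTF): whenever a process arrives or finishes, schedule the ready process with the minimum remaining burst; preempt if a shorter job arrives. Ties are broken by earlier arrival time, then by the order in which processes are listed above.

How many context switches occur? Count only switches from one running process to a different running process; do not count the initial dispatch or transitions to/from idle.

Gantt: | T1 0-5 | T4 5-6 | T1 6-9 | T2 9-25 | T3 25-41 |
Completion: T1=9  T2=25  T3=41  T4=6

4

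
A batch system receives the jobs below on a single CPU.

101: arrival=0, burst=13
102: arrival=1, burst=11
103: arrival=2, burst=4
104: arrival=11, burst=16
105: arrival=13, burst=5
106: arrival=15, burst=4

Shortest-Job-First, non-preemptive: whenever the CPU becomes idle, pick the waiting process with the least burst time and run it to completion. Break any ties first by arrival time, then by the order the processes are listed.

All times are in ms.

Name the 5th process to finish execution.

102

Gantt: | 101 0-13 | 103 13-17 | 106 17-21 | 105 21-26 | 102 26-37 | 104 37-53 |
Completion: 101=13  102=37  103=17  104=53  105=26  106=21
Turnaround (C−A): 101=13  102=36  103=15  104=42  105=13  106=6
Finish order: 101 → 103 → 106 → 105 → 102 → 104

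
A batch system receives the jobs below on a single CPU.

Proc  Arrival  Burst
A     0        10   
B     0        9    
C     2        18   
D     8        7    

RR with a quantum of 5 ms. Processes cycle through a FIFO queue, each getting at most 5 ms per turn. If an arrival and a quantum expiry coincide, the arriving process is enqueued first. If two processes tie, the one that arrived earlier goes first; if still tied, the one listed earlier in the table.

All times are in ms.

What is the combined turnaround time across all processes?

Gantt: | A 0-5 | B 5-10 | C 10-15 | A 15-20 | D 20-25 | B 25-29 | C 29-34 | D 34-36 | C 36-44 |
Completion: A=20  B=29  C=44  D=36
Turnaround (C−A): A=20  B=29  C=42  D=28
Turnaround = completion − arrival: A=20, B=29, C=42, D=28
Total turnaround = 20 + 29 + 42 + 28 = 119

119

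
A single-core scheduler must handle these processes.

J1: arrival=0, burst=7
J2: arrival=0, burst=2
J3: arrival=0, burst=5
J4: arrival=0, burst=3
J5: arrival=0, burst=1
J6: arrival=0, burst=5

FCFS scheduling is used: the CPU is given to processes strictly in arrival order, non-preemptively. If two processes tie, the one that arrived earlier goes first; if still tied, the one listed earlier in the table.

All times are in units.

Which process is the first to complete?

J1

Gantt: | J1 0-7 | J2 7-9 | J3 9-14 | J4 14-17 | J5 17-18 | J6 18-23 |
Completion: J1=7  J2=9  J3=14  J4=17  J5=18  J6=23
Turnaround (C−A): J1=7  J2=9  J3=14  J4=17  J5=18  J6=23
Finish order: J1 → J2 → J3 → J4 → J5 → J6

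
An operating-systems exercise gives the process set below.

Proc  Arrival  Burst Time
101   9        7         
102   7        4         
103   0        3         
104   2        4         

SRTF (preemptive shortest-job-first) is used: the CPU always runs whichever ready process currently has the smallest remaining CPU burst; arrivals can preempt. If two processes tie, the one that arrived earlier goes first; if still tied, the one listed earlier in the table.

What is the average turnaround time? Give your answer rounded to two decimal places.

5.25

Timeline: | 103 0-3 | 104 3-7 | 102 7-11 | 101 11-18 |
Completion: 101=18  102=11  103=3  104=7
Turnaround times: 101=9, 102=4, 103=3, 104=5
Average turnaround = (9+4+3+5) / 4 = 21/4 = 5.25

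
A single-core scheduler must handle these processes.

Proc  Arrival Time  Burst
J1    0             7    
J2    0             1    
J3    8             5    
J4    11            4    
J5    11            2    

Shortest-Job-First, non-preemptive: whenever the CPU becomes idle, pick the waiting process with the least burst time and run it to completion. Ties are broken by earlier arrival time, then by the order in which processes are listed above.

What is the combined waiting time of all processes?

Schedule: | J2 0-1 | J1 1-8 | J3 8-13 | J5 13-15 | J4 15-19 |
Completion: J1=8  J2=1  J3=13  J4=19  J5=15
Waiting = turnaround − burst: J1=1, J2=0, J3=0, J4=4, J5=2
Total waiting = 1 + 0 + 0 + 4 + 2 = 7

7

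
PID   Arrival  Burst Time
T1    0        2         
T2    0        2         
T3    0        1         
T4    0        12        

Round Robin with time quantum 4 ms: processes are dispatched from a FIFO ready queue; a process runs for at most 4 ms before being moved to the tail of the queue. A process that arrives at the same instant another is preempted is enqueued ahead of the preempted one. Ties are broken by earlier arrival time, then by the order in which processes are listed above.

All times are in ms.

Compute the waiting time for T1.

0

Gantt: | T1 0-2 | T2 2-4 | T3 4-5 | T4 5-17 |
Completion: T1=2  T2=4  T3=5  T4=17
Waiting(T1) = turnaround − burst = 2 − 2 = 0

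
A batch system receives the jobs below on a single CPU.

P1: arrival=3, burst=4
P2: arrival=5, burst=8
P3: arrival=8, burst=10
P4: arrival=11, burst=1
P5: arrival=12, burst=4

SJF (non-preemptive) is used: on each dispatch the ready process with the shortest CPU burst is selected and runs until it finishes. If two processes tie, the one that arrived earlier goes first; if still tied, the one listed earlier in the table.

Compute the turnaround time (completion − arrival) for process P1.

Timeline: | idle 0-3 | P1 3-7 | P2 7-15 | P4 15-16 | P5 16-20 | P3 20-30 |
Completion: P1=7  P2=15  P3=30  P4=16  P5=20
Turnaround (C−A): P1=4  P2=10  P3=22  P4=5  P5=8
Turnaround(P1) = completion − arrival = 7 − 3 = 4

4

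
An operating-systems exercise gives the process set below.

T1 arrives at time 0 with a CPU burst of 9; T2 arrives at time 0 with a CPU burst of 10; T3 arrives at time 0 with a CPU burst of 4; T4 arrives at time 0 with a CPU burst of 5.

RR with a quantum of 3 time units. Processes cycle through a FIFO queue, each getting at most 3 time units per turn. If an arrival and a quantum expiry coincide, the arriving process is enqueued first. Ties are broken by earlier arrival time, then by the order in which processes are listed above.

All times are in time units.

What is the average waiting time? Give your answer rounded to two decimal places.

16.00

Schedule: | T1 0-3 | T2 3-6 | T3 6-9 | T4 9-12 | T1 12-15 | T2 15-18 | T3 18-19 | T4 19-21 | T1 21-24 | T2 24-28 |
Completion: T1=24  T2=28  T3=19  T4=21
Turnaround (C−A): T1=24  T2=28  T3=19  T4=21
Waiting times: T1=15, T2=18, T3=15, T4=16
Average waiting = (15+18+15+16) / 4 = 64/4 = 16.00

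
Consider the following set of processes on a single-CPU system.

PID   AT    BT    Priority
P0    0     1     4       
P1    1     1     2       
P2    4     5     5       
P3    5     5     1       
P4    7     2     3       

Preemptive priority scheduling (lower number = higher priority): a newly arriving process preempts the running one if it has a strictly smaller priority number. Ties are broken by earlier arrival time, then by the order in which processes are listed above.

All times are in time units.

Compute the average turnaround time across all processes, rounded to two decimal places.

Gantt: | P0 0-1 | P1 1-2 | idle 2-4 | P2 4-5 | P3 5-10 | P4 10-12 | P2 12-16 |
Completion: P0=1  P1=2  P2=16  P3=10  P4=12
Turnaround (C−A): P0=1  P1=1  P2=12  P3=5  P4=5
Turnaround times: P0=1, P1=1, P2=12, P3=5, P4=5
Average turnaround = (1+1+12+5+5) / 5 = 24/5 = 4.80

4.80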